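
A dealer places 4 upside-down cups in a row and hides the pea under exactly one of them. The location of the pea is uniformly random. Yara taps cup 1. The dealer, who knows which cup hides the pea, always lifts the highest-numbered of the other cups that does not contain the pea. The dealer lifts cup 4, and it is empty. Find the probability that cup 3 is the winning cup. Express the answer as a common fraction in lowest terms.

1/3

Apply Bayes' rule, conditioning on where the pea actually is.
If it is under any of cups 1, 2, and 3 (prior 1/4 each): cup 4 is the highest-numbered option available, probability 1; weight (1/4)·1 = 1/4 each.
If it is under cup 4 (prior 1/4): the dealer opened cup 4, so this case is ruled out; weight (1/4)·0 = 0.
The weights sum to 3/4.
So P(the pea under cup 3 | the dealer opened cup 4) = (1/4) / (3/4) = 1/3.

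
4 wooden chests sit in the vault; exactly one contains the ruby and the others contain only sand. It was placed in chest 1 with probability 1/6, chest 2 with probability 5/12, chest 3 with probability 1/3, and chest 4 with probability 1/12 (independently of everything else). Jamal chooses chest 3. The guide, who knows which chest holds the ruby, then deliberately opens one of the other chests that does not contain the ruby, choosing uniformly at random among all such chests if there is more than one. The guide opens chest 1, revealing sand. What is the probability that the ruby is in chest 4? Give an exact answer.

Consider each possible location of the ruby in turn.
If it is in chest 1 (prior 1/6): the guide opened chest 1, so this case is ruled out; weight (1/6)·0 = 0.
If it is in chest 2 (prior 5/12): the guide has 2 equally likely choices, so probability 1/2; weight (5/12)·(1/2) = 5/24.
If it is in chest 3 (prior 1/3): the guide has 3 equally likely choices, so probability 1/3; weight (1/3)·(1/3) = 1/9.
If it is in chest 4 (prior 1/12): the guide has 2 equally likely choices, so probability 1/2; weight (1/12)·(1/2) = 1/24.
The weights sum to 13/36.
So P(the ruby in chest 4 | the guide opened chest 1) = (1/24) / (13/36) = 3/26.

3/26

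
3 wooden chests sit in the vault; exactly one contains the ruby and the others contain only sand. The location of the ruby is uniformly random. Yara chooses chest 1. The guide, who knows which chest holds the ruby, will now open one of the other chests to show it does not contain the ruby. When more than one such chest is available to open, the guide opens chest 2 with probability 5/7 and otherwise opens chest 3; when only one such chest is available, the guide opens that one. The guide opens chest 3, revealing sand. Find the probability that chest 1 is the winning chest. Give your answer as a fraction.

Apply Bayes' rule, conditioning on where the ruby actually is.
If it is in chest 1 (prior 1/3): chest 2 is available but not opened, probability 2/7; weight (1/3)·(2/7) = 2/21.
If it is in chest 2 (prior 1/3): only chest 3 is available, probability 1; weight (1/3)·1 = 1/3.
If it is in chest 3 (prior 1/3): the guide opened chest 3, so this case is ruled out; weight (1/3)·0 = 0.
The weights sum to 3/7.
So P(the ruby in chest 1 | the guide opened chest 3) = (2/21) / (3/7) = 2/9.

2/9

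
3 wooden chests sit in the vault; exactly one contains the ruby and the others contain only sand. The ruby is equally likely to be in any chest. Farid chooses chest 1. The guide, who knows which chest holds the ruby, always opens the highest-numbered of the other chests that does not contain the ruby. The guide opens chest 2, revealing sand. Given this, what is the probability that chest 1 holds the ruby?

Condition on the true location of the ruby.
If it is in chest 1 (prior 1/3): the guide would have opened chest 3 instead, probability 0; weight (1/3)·0 = 0.
If it is in chest 2 (prior 1/3): the guide opened chest 2, so this case is ruled out; weight (1/3)·0 = 0.
If it is in chest 3 (prior 1/3): chest 2 is the highest-numbered option available, probability 1; weight (1/3)·1 = 1/3.
The weights sum to 1/3.
So P(the ruby in chest 1 | the guide opened chest 2) = 0 / (1/3) = 0.

0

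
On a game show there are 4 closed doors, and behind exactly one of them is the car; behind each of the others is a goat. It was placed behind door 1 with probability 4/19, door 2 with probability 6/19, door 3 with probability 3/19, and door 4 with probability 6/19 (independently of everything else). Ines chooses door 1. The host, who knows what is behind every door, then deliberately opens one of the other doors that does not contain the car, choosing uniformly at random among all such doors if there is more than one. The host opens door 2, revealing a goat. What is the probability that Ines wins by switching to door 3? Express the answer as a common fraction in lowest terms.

Apply Bayes' rule, conditioning on where the car actually is.
If it is behind door 1 (prior 4/19): the host has 3 equally likely choices, so probability 1/3; weight (4/19)·(1/3) = 4/57.
If it is behind door 2 (prior 6/19): the host opened door 2, so this case is ruled out; weight (6/19)·0 = 0.
If it is behind door 3 (prior 3/19): the host has 2 equally likely choices, so probability 1/2; weight (3/19)·(1/2) = 3/38.
If it is behind door 4 (prior 6/19): the host has 2 equally likely choices, so probability 1/2; weight (6/19)·(1/2) = 3/19.
The weights sum to 35/114.
So P(the car behind door 3 | the host opened door 2) = (3/38) / (35/114) = 9/35.

9/35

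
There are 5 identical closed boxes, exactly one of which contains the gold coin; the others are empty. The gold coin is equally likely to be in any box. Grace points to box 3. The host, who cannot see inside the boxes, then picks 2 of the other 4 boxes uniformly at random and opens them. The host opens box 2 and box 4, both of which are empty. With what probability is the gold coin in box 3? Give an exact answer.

1/3

Condition on the true location of the gold coin.
If it is in any of boxes 1, 3, and 5 (prior 1/5 each): the host picks exactly this set with probability 1/6 regardless, and none is the prize; weight (1/5)·(1/6) = 1/30 each.
If it is in either of boxes 2 and 4 (prior 1/5 each): that box was opened and seen not to hold the prize — ruled out; weight (1/5)·0 = 0 each.
The weights sum to 1/10.
So P(the gold coin in box 3 | the host opened box 2 and box 4) = (1/30) / (1/10) = 1/3.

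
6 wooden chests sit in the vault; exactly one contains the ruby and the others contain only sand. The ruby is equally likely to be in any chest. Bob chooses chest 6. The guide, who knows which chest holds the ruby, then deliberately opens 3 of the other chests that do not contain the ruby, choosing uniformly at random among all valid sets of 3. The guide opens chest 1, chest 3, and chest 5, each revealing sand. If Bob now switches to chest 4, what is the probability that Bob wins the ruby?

5/12

Condition on the true location of the ruby.
If it is in any of chests 1, 3, and 5 (prior 1/6 each): that chest was opened and seen not to hold the prize — ruled out; weight (1/6)·0 = 0 each.
If it is in either of chests 2 and 4 (prior 1/6 each): the guide has 4 equally likely choices, so probability 1/4; weight (1/6)·(1/4) = 1/24 each.
If it is in chest 6 (prior 1/6): the guide has 10 equally likely choices, so probability 1/10; weight (1/6)·(1/10) = 1/60.
The weights sum to 1/10.
So P(the ruby in chest 4 | the guide opened chest 1, chest 3, and chest 5) = (1/24) / (1/10) = 5/12.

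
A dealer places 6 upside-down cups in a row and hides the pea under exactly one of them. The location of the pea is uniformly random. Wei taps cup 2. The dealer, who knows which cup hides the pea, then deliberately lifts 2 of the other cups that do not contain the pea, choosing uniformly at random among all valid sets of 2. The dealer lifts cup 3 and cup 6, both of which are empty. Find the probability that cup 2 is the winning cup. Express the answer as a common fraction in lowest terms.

1/6

Consider each possible location of the pea in turn.
If it is under any of cups 1, 4, and 5 (prior 1/6 each): the dealer has 6 equally likely choices, so probability 1/6; weight (1/6)·(1/6) = 1/36 each.
If it is under cup 2 (prior 1/6): the dealer has 10 equally likely choices, so probability 1/10; weight (1/6)·(1/10) = 1/60.
If it is under either of cups 3 and 6 (prior 1/6 each): that cup was opened and seen not to hold the prize — ruled out; weight (1/6)·0 = 0 each.
The weights sum to 1/10.
So P(the pea under cup 2 | the dealer opened cup 3 and cup 6) = (1/60) / (1/10) = 1/6.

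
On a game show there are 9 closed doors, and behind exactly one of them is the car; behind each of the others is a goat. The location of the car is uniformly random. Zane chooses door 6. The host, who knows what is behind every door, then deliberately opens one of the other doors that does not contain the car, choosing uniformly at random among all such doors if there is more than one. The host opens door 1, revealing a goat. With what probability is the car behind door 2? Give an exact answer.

8/63

Consider each possible location of the car in turn.
If it is behind door 1 (prior 1/9): the host opened door 1, so this case is ruled out; weight (1/9)·0 = 0.
If it is behind any of doors 2, 3, 4, 5, 7, 8, and 9 (prior 1/9 each): the host has 7 equally likely choices, so probability 1/7; weight (1/9)·(1/7) = 1/63 each.
If it is behind door 6 (prior 1/9): the host has 8 equally likely choices, so probability 1/8; weight (1/9)·(1/8) = 1/72.
The weights sum to 1/8.
So P(the car behind door 2 | the host opened door 1) = (1/63) / (1/8) = 8/63.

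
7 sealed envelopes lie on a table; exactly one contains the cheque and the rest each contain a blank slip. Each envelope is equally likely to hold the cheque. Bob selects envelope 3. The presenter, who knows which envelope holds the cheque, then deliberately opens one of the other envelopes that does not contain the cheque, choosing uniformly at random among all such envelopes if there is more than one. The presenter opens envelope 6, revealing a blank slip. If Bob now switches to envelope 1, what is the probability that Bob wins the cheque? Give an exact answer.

6/35

Consider each possible location of the cheque in turn.
If it is in any of envelopes 1, 2, 4, 5, and 7 (prior 1/7 each): the presenter has 5 equally likely choices, so probability 1/5; weight (1/7)·(1/5) = 1/35 each.
If it is in envelope 3 (prior 1/7): the presenter has 6 equally likely choices, so probability 1/6; weight (1/7)·(1/6) = 1/42.
If it is in envelope 6 (prior 1/7): the presenter opened envelope 6, so this case is ruled out; weight (1/7)·0 = 0.
The weights sum to 1/6.
So P(the cheque in envelope 1 | the presenter opened envelope 6) = (1/35) / (1/6) = 6/35.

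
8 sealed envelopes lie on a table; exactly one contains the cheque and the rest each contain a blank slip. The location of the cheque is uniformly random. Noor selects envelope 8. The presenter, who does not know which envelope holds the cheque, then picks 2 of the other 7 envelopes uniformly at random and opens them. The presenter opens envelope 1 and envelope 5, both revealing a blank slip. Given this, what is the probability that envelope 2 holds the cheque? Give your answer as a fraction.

Consider each possible location of the cheque in turn.
If it is in either of envelopes 1 and 5 (prior 1/8 each): that envelope was opened and seen not to hold the prize — ruled out; weight (1/8)·0 = 0 each.
If it is in any of envelopes 2, 3, 4, 6, 7, and 8 (prior 1/8 each): the presenter picks exactly this set with probability 1/21 regardless, and none is the prize; weight (1/8)·(1/21) = 1/168 each.
The weights sum to 1/28.
So P(the cheque in envelope 2 | the presenter opened envelope 1 and envelope 5) = (1/168) / (1/28) = 1/6.

1/6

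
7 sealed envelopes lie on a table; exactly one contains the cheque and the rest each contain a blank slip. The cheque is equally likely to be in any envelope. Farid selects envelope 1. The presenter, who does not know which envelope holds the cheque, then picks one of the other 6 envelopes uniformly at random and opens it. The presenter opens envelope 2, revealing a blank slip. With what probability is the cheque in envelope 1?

1/6

Because the presenter chose which envelope to open without knowing where the cheque is, the choice is independent of the prize location. Learning that envelope 2 does not hold the cheque simply rules out that one location and leaves the remaining 6 envelopes still equally likely by symmetry.
So P(the cheque in envelope 1) = 1/6.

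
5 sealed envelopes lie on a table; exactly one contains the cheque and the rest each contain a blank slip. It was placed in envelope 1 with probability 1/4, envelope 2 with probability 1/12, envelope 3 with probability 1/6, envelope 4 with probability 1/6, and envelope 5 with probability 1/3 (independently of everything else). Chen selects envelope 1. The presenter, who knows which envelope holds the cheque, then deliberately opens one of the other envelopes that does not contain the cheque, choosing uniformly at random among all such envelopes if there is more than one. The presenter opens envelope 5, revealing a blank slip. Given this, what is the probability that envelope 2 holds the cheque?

4/29

Apply Bayes' rule, conditioning on where the cheque actually is.
If it is in envelope 1 (prior 1/4): the presenter has 4 equally likely choices, so probability 1/4; weight (1/4)·(1/4) = 1/16.
If it is in envelope 2 (prior 1/12): the presenter has 3 equally likely choices, so probability 1/3; weight (1/12)·(1/3) = 1/36.
If it is in either of envelopes 3 and 4 (prior 1/6 each): the presenter has 3 equally likely choices, so probability 1/3; weight (1/6)·(1/3) = 1/18 each.
If it is in envelope 5 (prior 1/3): the presenter opened envelope 5, so this case is ruled out; weight (1/3)·0 = 0.
The weights sum to 29/144.
So P(the cheque in envelope 2 | the presenter opened envelope 5) = (1/36) / (29/144) = 4/29.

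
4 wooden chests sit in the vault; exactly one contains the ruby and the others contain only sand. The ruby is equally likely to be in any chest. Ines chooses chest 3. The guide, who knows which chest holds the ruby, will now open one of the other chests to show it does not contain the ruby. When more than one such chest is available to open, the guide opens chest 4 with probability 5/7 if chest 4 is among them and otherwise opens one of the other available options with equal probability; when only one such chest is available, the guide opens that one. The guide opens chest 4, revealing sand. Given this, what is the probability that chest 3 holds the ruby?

1/3

Condition on the true location of the ruby.
If it is in any of chests 1, 2, and 3 (prior 1/4 each): chest 4 is available, opened with probability 5/7; weight (1/4)·(5/7) = 5/28 each.
If it is in chest 4 (prior 1/4): the guide opened chest 4, so this case is ruled out; weight (1/4)·0 = 0.
The weights sum to 15/28.
So P(the ruby in chest 3 | the guide opened chest 4) = (5/28) / (15/28) = 1/3.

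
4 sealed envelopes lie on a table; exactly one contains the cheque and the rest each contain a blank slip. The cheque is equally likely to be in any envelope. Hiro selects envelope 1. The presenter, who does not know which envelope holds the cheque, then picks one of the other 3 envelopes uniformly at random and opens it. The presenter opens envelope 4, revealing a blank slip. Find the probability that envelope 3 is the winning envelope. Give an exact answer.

Condition on the true location of the cheque.
If it is in any of envelopes 1, 2, and 3 (prior 1/4 each): the presenter picks envelope 4 with probability 1/3 regardless, and it is not the prize; weight (1/4)·(1/3) = 1/12 each.
If it is in envelope 4 (prior 1/4): the presenter opened envelope 4, so this case is ruled out; weight (1/4)·0 = 0.
The weights sum to 1/4.
So P(the cheque in envelope 3 | the presenter opened envelope 4) = (1/12) / (1/4) = 1/3.

1/3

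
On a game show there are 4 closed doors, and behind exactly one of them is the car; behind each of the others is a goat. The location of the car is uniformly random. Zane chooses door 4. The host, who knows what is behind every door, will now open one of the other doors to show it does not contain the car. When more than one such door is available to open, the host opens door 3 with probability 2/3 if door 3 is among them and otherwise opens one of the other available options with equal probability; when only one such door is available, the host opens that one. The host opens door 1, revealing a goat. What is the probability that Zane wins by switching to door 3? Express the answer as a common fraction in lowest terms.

Condition on the true location of the car.
If it is behind door 1 (prior 1/4): the host opened door 1, so this case is ruled out; weight (1/4)·0 = 0.
If it is behind door 2 (prior 1/4): door 3 is available but not opened, probability 1/3; weight (1/4)·(1/3) = 1/12.
If it is behind door 3 (prior 1/4): door 3 holds the prize so is unavailable; the host chooses uniformly among the 2 others, probability 1/2; weight (1/4)·(1/2) = 1/8.
If it is behind door 4 (prior 1/4): door 3 is available but not opened; door 1 gets probability (1 − 2/3)/2 = 1/6; weight (1/4)·(1/6) = 1/24.
The weights sum to 1/4.
So P(the car behind door 3 | the host opened door 1) = (1/8) / (1/4) = 1/2.

1/2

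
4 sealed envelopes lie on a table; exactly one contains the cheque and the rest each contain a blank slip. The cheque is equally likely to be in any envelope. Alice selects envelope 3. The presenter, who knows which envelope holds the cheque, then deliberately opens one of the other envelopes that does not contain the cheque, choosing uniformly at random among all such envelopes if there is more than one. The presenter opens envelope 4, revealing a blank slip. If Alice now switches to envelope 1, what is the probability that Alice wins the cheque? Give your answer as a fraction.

3/8

Consider each possible location of the cheque in turn.
If it is in either of envelopes 1 and 2 (prior 1/4 each): the presenter has 2 equally likely choices, so probability 1/2; weight (1/4)·(1/2) = 1/8 each.
If it is in envelope 3 (prior 1/4): the presenter has 3 equally likely choices, so probability 1/3; weight (1/4)·(1/3) = 1/12.
If it is in envelope 4 (prior 1/4): the presenter opened envelope 4, so this case is ruled out; weight (1/4)·0 = 0.
The weights sum to 1/3.
So P(the cheque in envelope 1 | the presenter opened envelope 4) = (1/8) / (1/3) = 3/8.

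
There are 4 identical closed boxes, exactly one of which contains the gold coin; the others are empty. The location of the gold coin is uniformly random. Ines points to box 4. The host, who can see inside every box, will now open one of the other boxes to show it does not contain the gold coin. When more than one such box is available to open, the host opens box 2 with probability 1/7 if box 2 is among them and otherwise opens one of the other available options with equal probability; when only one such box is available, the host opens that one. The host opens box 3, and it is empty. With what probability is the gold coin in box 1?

12/25

Apply Bayes' rule, conditioning on where the gold coin actually is.
If it is in box 1 (prior 1/4): box 2 is available but not opened, probability 6/7; weight (1/4)·(6/7) = 3/14.
If it is in box 2 (prior 1/4): box 2 holds the prize so is unavailable; the host chooses uniformly among the 2 others, probability 1/2; weight (1/4)·(1/2) = 1/8.
If it is in box 3 (prior 1/4): the host opened box 3, so this case is ruled out; weight (1/4)·0 = 0.
If it is in box 4 (prior 1/4): box 2 is available but not opened; box 3 gets probability (1 − 1/7)/2 = 3/7; weight (1/4)·(3/7) = 3/28.
The weights sum to 25/56.
So P(the gold coin in box 1 | the host opened box 3) = (3/14) / (25/56) = 12/25.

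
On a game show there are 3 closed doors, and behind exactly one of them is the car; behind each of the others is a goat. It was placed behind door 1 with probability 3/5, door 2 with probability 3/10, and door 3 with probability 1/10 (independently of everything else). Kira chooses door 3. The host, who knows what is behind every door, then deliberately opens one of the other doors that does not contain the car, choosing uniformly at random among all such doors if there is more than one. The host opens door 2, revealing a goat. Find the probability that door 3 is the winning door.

1/13

Condition on the true location of the car.
If it is behind door 1 (prior 3/5): the host has no choice, probability 1; weight (3/5)·1 = 3/5.
If it is behind door 2 (prior 3/10): the host opened door 2, so this case is ruled out; weight (3/10)·0 = 0.
If it is behind door 3 (prior 1/10): the host has 2 equally likely choices, so probability 1/2; weight (1/10)·(1/2) = 1/20.
The weights sum to 13/20.
So P(the car behind door 3 | the host opened door 2) = (1/20) / (13/20) = 1/13.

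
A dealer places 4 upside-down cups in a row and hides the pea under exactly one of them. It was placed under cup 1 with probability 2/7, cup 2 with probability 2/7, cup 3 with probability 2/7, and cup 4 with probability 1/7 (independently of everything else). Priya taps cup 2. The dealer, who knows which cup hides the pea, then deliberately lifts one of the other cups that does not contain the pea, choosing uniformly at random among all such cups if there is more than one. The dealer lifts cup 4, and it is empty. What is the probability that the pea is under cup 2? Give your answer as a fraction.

Apply Bayes' rule, conditioning on where the pea actually is.
If it is under either of cups 1 and 3 (prior 2/7 each): the dealer has 2 equally likely choices, so probability 1/2; weight (2/7)·(1/2) = 1/7 each.
If it is under cup 2 (prior 2/7): the dealer has 3 equally likely choices, so probability 1/3; weight (2/7)·(1/3) = 2/21.
If it is under cup 4 (prior 1/7): the dealer opened cup 4, so this case is ruled out; weight (1/7)·0 = 0.
The weights sum to 8/21.
So P(the pea under cup 2 | the dealer opened cup 4) = (2/21) / (8/21) = 1/4.

1/4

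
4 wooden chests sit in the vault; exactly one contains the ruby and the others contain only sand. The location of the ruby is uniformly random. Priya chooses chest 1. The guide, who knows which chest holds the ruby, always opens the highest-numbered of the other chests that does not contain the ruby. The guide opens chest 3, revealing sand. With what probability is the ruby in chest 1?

Consider each possible location of the ruby in turn.
If it is in either of chests 1 and 2 (prior 1/4 each): the guide would have opened chest 4 instead, probability 0; weight (1/4)·0 = 0 each.
If it is in chest 3 (prior 1/4): the guide opened chest 3, so this case is ruled out; weight (1/4)·0 = 0.
If it is in chest 4 (prior 1/4): chest 3 is the highest-numbered option available, probability 1; weight (1/4)·1 = 1/4.
The weights sum to 1/4.
So P(the ruby in chest 1 | the guide opened chest 3) = 0 / (1/4) = 0.

0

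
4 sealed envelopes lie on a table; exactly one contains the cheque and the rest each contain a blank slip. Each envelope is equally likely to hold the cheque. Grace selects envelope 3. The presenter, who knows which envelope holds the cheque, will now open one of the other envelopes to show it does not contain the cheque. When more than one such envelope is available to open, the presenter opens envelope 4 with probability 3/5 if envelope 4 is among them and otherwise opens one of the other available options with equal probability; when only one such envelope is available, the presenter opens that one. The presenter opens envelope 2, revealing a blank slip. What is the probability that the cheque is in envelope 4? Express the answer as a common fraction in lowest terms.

Consider each possible location of the cheque in turn.
If it is in envelope 1 (prior 1/4): envelope 4 is available but not opened, probability 2/5; weight (1/4)·(2/5) = 1/10.
If it is in envelope 2 (prior 1/4): the presenter opened envelope 2, so this case is ruled out; weight (1/4)·0 = 0.
If it is in envelope 3 (prior 1/4): envelope 4 is available but not opened; envelope 2 gets probability (1 − 3/5)/2 = 1/5; weight (1/4)·(1/5) = 1/20.
If it is in envelope 4 (prior 1/4): envelope 4 holds the prize so is unavailable; the presenter chooses uniformly among the 2 others, probability 1/2; weight (1/4)·(1/2) = 1/8.
The weights sum to 11/40.
So P(the cheque in envelope 4 | the presenter opened envelope 2) = (1/8) / (11/40) = 5/11.

5/11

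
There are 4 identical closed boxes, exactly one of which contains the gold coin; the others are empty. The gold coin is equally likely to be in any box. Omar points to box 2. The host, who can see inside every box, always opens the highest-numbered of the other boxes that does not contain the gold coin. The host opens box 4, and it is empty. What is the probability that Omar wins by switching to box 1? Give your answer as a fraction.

1/3

Condition on the true location of the gold coin.
If it is in any of boxes 1, 2, and 3 (prior 1/4 each): box 4 is the highest-numbered option available, probability 1; weight (1/4)·1 = 1/4 each.
If it is in box 4 (prior 1/4): the host opened box 4, so this case is ruled out; weight (1/4)·0 = 0.
The weights sum to 3/4.
So P(the gold coin in box 1 | the host opened box 4) = (1/4) / (3/4) = 1/3.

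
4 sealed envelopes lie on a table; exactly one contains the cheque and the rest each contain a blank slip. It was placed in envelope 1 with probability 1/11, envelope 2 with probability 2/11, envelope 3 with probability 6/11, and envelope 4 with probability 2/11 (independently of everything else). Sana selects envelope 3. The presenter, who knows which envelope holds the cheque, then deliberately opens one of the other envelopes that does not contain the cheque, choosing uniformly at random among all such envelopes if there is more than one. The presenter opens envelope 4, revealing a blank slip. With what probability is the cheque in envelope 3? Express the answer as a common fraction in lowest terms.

Consider each possible location of the cheque in turn.
If it is in envelope 1 (prior 1/11): the presenter has 2 equally likely choices, so probability 1/2; weight (1/11)·(1/2) = 1/22.
If it is in envelope 2 (prior 2/11): the presenter has 2 equally likely choices, so probability 1/2; weight (2/11)·(1/2) = 1/11.
If it is in envelope 3 (prior 6/11): the presenter has 3 equally likely choices, so probability 1/3; weight (6/11)·(1/3) = 2/11.
If it is in envelope 4 (prior 2/11): the presenter opened envelope 4, so this case is ruled out; weight (2/11)·0 = 0.
The weights sum to 7/22.
So P(the cheque in envelope 3 | the presenter opened envelope 4) = (2/11) / (7/22) = 4/7.

4/7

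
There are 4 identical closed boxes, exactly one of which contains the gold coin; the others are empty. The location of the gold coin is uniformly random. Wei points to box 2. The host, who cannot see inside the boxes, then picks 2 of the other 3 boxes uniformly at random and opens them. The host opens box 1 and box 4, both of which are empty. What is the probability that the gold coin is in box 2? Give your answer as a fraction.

1/2

Because the host chose which boxes to open without knowing where the gold coin is, the choice is independent of the prize location. Learning that none of the 2 opened boxes holds the gold coin simply rules out those 2 locations and leaves the remaining 2 boxes still equally likely by symmetry.
So P(the gold coin in box 2) = 1/2.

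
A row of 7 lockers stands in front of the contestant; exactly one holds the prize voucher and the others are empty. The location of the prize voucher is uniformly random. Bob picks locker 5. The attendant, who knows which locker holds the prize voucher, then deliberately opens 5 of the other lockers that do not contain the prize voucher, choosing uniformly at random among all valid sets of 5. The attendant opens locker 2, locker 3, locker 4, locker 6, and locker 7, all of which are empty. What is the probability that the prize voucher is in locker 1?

6/7

Apply Bayes' rule, conditioning on where the prize voucher actually is.
If it is in locker 1 (prior 1/7): the attendant has no choice, probability 1; weight (1/7)·1 = 1/7.
If it is in any of lockers 2, 3, 4, 6, and 7 (prior 1/7 each): that locker was opened and seen not to hold the prize — ruled out; weight (1/7)·0 = 0 each.
If it is in locker 5 (prior 1/7): the attendant has 6 equally likely choices, so probability 1/6; weight (1/7)·(1/6) = 1/42.
The weights sum to 1/6.
So P(the prize voucher in locker 1 | the attendant opened locker 2, locker 3, locker 4, locker 6, and locker 7) = (1/7) / (1/6) = 6/7.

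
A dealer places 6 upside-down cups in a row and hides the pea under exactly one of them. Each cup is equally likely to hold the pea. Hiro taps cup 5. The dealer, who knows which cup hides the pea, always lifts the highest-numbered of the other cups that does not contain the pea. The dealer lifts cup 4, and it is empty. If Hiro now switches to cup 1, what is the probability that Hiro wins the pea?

0

Consider each possible location of the pea in turn.
If it is under any of cups 1, 2, 3, and 5 (prior 1/6 each): the dealer would have opened cup 6 instead, probability 0; weight (1/6)·0 = 0 each.
If it is under cup 4 (prior 1/6): the dealer opened cup 4, so this case is ruled out; weight (1/6)·0 = 0.
If it is under cup 6 (prior 1/6): cup 4 is the highest-numbered option available, probability 1; weight (1/6)·1 = 1/6.
The weights sum to 1/6.
So P(the pea under cup 1 | the dealer opened cup 4) = 0 / (1/6) = 0.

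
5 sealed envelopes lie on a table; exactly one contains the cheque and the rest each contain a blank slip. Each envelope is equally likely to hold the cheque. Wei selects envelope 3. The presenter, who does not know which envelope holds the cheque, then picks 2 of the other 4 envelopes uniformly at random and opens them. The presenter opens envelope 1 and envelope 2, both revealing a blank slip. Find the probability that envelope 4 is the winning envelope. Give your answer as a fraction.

Condition on the true location of the cheque.
If it is in either of envelopes 1 and 2 (prior 1/5 each): that envelope was opened and seen not to hold the prize — ruled out; weight (1/5)·0 = 0 each.
If it is in any of envelopes 3, 4, and 5 (prior 1/5 each): the presenter picks exactly this set with probability 1/6 regardless, and none is the prize; weight (1/5)·(1/6) = 1/30 each.
The weights sum to 1/10.
So P(the cheque in envelope 4 | the presenter opened envelope 1 and envelope 2) = (1/30) / (1/10) = 1/3.

1/3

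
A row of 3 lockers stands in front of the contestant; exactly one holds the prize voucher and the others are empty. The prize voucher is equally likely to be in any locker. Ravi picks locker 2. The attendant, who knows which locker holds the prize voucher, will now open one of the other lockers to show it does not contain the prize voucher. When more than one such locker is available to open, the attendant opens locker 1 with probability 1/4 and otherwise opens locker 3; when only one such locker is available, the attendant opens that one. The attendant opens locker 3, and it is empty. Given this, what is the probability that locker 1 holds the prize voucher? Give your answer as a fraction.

4/7

Apply Bayes' rule, conditioning on where the prize voucher actually is.
If it is in locker 1 (prior 1/3): only locker 3 is available, probability 1; weight (1/3)·1 = 1/3.
If it is in locker 2 (prior 1/3): locker 1 is available but not opened, probability 3/4; weight (1/3)·(3/4) = 1/4.
If it is in locker 3 (prior 1/3): the attendant opened locker 3, so this case is ruled out; weight (1/3)·0 = 0.
The weights sum to 7/12.
So P(the prize voucher in locker 1 | the attendant opened locker 3) = (1/3) / (7/12) = 4/7.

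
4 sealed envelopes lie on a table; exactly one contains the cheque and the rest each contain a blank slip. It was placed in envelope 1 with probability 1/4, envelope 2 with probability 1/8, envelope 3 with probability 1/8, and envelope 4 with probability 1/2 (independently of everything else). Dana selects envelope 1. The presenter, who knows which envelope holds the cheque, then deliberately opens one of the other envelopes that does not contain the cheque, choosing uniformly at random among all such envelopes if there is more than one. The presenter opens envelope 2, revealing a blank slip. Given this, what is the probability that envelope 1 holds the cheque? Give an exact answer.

Condition on the true location of the cheque.
If it is in envelope 1 (prior 1/4): the presenter has 3 equally likely choices, so probability 1/3; weight (1/4)·(1/3) = 1/12.
If it is in envelope 2 (prior 1/8): the presenter opened envelope 2, so this case is ruled out; weight (1/8)·0 = 0.
If it is in envelope 3 (prior 1/8): the presenter has 2 equally likely choices, so probability 1/2; weight (1/8)·(1/2) = 1/16.
If it is in envelope 4 (prior 1/2): the presenter has 2 equally likely choices, so probability 1/2; weight (1/2)·(1/2) = 1/4.
The weights sum to 19/48.
So P(the cheque in envelope 1 | the presenter opened envelope 2) = (1/12) / (19/48) = 4/19.

4/19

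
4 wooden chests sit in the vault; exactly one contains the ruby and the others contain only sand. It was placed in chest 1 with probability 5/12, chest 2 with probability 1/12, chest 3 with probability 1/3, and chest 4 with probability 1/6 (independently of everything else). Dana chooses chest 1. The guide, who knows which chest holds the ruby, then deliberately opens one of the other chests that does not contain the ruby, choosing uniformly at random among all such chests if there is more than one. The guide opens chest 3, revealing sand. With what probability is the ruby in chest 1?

Condition on the true location of the ruby.
If it is in chest 1 (prior 5/12): the guide has 3 equally likely choices, so probability 1/3; weight (5/12)·(1/3) = 5/36.
If it is in chest 2 (prior 1/12): the guide has 2 equally likely choices, so probability 1/2; weight (1/12)·(1/2) = 1/24.
If it is in chest 3 (prior 1/3): the guide opened chest 3, so this case is ruled out; weight (1/3)·0 = 0.
If it is in chest 4 (prior 1/6): the guide has 2 equally likely choices, so probability 1/2; weight (1/6)·(1/2) = 1/12.
The weights sum to 19/72.
So P(the ruby in chest 1 | the guide opened chest 3) = (5/36) / (19/72) = 10/19.

10/19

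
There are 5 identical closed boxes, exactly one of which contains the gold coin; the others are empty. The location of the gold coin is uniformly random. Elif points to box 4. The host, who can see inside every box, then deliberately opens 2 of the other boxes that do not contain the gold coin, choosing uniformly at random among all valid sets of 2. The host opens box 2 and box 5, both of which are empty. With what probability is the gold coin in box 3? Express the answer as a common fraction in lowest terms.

Condition on the true location of the gold coin.
If it is in either of boxes 1 and 3 (prior 1/5 each): the host has 3 equally likely choices, so probability 1/3; weight (1/5)·(1/3) = 1/15 each.
If it is in either of boxes 2 and 5 (prior 1/5 each): that box was opened and seen not to hold the prize — ruled out; weight (1/5)·0 = 0 each.
If it is in box 4 (prior 1/5): the host has 6 equally likely choices, so probability 1/6; weight (1/5)·(1/6) = 1/30.
The weights sum to 1/6.
So P(the gold coin in box 3 | the host opened box 2 and box 5) = (1/15) / (1/6) = 2/5.

2/5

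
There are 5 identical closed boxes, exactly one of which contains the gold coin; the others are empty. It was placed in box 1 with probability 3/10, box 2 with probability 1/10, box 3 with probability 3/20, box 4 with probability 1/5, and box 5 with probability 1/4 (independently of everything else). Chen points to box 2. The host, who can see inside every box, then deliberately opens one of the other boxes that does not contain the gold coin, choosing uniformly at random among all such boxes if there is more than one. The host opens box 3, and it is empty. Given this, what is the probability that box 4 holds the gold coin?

8/33

Condition on the true location of the gold coin.
If it is in box 1 (prior 3/10): the host has 3 equally likely choices, so probability 1/3; weight (3/10)·(1/3) = 1/10.
If it is in box 2 (prior 1/10): the host has 4 equally likely choices, so probability 1/4; weight (1/10)·(1/4) = 1/40.
If it is in box 3 (prior 3/20): the host opened box 3, so this case is ruled out; weight (3/20)·0 = 0.
If it is in box 4 (prior 1/5): the host has 3 equally likely choices, so probability 1/3; weight (1/5)·(1/3) = 1/15.
If it is in box 5 (prior 1/4): the host has 3 equally likely choices, so probability 1/3; weight (1/4)·(1/3) = 1/12.
The weights sum to 11/40.
So P(the gold coin in box 4 | the host opened box 3) = (1/15) / (11/40) = 8/33.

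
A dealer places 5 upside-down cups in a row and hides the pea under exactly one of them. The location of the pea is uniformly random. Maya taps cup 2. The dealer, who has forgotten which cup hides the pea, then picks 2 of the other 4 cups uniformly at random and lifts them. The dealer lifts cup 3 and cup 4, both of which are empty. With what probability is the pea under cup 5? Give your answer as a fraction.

Consider each possible location of the pea in turn.
If it is under any of cups 1, 2, and 5 (prior 1/5 each): the dealer picks exactly this set with probability 1/6 regardless, and none is the prize; weight (1/5)·(1/6) = 1/30 each.
If it is under either of cups 3 and 4 (prior 1/5 each): that cup was opened and seen not to hold the prize — ruled out; weight (1/5)·0 = 0 each.
The weights sum to 1/10.
So P(the pea under cup 5 | the dealer opened cup 3 and cup 4) = (1/30) / (1/10) = 1/3.

1/3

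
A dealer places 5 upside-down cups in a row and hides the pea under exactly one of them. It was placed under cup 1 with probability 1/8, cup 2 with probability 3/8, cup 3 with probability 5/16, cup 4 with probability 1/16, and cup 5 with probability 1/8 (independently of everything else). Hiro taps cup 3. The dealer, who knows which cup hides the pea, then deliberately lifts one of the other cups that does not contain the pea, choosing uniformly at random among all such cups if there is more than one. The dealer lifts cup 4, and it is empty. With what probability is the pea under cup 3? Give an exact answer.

Condition on the true location of the pea.
If it is under either of cups 1 and 5 (prior 1/8 each): the dealer has 3 equally likely choices, so probability 1/3; weight (1/8)·(1/3) = 1/24 each.
If it is under cup 2 (prior 3/8): the dealer has 3 equally likely choices, so probability 1/3; weight (3/8)·(1/3) = 1/8.
If it is under cup 3 (prior 5/16): the dealer has 4 equally likely choices, so probability 1/4; weight (5/16)·(1/4) = 5/64.
If it is under cup 4 (prior 1/16): the dealer opened cup 4, so this case is ruled out; weight (1/16)·0 = 0.
The weights sum to 55/192.
So P(the pea under cup 3 | the dealer opened cup 4) = (5/64) / (55/192) = 3/11.

3/11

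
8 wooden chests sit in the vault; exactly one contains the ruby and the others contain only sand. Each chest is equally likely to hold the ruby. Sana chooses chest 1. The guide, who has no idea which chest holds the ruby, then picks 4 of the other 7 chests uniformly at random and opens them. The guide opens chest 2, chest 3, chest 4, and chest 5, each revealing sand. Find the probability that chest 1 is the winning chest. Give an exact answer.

1/4

Because the guide chose which chests to open without knowing where the ruby is, the choice is independent of the prize location. Learning that none of the 4 opened chests holds the ruby simply rules out those 4 locations and leaves the remaining 4 chests still equally likely by symmetry.
So P(the ruby in chest 1) = 1/4.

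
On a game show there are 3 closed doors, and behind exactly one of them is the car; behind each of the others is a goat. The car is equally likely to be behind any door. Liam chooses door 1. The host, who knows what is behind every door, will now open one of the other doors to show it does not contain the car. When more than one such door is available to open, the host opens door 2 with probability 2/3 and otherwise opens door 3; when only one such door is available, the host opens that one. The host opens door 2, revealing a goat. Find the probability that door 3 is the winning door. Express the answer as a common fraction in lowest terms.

3/5

Apply Bayes' rule, conditioning on where the car actually is.
If it is behind door 1 (prior 1/3): door 2 is available, opened with probability 2/3; weight (1/3)·(2/3) = 2/9.
If it is behind door 2 (prior 1/3): the host opened door 2, so this case is ruled out; weight (1/3)·0 = 0.
If it is behind door 3 (prior 1/3): only door 2 is available, probability 1; weight (1/3)·1 = 1/3.
The weights sum to 5/9.
So P(the car behind door 3 | the host opened door 2) = (1/3) / (5/9) = 3/5.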